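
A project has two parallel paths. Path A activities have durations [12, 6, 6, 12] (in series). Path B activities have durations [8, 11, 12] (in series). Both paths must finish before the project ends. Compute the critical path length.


Path A total = 12 + 6 + 6 + 12 = 36
Path B total = 8 + 11 + 12 = 31
Critical path = longest path = max(36, 31) = 36

36


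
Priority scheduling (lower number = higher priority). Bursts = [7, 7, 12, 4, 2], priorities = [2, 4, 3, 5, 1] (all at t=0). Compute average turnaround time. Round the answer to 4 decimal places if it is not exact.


Sort by priority (ascending = highest first):
Order: [(1, 2), (2, 7), (3, 12), (4, 7), (5, 4)]
Completion times:
  Priority 1, burst=2, C=2
  Priority 2, burst=7, C=9
  Priority 3, burst=12, C=21
  Priority 4, burst=7, C=28
  Priority 5, burst=4, C=32
Average turnaround = 92/5 = 18.4

18.4


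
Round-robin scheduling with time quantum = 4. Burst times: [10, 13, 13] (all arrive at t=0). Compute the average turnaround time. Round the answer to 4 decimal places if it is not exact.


Time quantum = 4
Execution trace:
  J1 runs 4 units, time = 4
  J2 runs 4 units, time = 8
  J3 runs 4 units, time = 12
  J1 runs 4 units, time = 16
  J2 runs 4 units, time = 20
  J3 runs 4 units, time = 24
  J1 runs 2 units, time = 26
  J2 runs 4 units, time = 30
  J3 runs 4 units, time = 34
  J2 runs 1 units, time = 35
  J3 runs 1 units, time = 36
Finish times: [26, 35, 36]
Average turnaround = 97/3 = 32.3333

32.3333


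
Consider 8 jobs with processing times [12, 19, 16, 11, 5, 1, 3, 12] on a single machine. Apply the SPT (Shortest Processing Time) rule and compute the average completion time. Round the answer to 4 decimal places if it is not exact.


Sort jobs by processing time (SPT order): [1, 3, 5, 11, 12, 12, 16, 19]
Compute completion times sequentially:
  Job 1: processing = 1, completes at 1
  Job 2: processing = 3, completes at 4
  Job 3: processing = 5, completes at 9
  Job 4: processing = 11, completes at 20
  Job 5: processing = 12, completes at 32
  Job 6: processing = 12, completes at 44
  Job 7: processing = 16, completes at 60
  Job 8: processing = 19, completes at 79
Sum of completion times = 249
Average completion time = 249/8 = 31.125

31.125


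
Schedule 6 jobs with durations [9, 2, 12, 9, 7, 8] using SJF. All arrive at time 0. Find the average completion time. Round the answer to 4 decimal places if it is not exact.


SJF order (ascending): [2, 7, 8, 9, 9, 12]
Completion times:
  Job 1: burst=2, C=2
  Job 2: burst=7, C=9
  Job 3: burst=8, C=17
  Job 4: burst=9, C=26
  Job 5: burst=9, C=35
  Job 6: burst=12, C=47
Average completion = 136/6 = 22.6667

22.6667


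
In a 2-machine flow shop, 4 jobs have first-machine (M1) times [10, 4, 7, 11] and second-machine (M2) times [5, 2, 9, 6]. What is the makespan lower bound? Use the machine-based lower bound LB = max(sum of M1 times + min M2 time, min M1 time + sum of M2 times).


LB1 = sum(M1 times) + min(M2 times) = 32 + 2 = 34
LB2 = min(M1 times) + sum(M2 times) = 4 + 22 = 26
Lower bound = max(LB1, LB2) = max(34, 26) = 34

34


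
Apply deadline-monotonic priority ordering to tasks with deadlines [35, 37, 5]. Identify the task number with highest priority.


Sort tasks by relative deadline (ascending):
  Task 3: deadline = 5
  Task 1: deadline = 35
  Task 2: deadline = 37
Priority order (highest first): [3, 1, 2]
Highest priority task = 3

3


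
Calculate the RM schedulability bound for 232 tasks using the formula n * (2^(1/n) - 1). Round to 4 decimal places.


Compute 2^(1/232) = 1.0029921710
Subtract 1: 1.0029921710 - 1 = 0.0029921710
Multiply by n: 232 * 0.0029921710 = 0.6941836720
Round to 4 dp: 0.6942

0.6942


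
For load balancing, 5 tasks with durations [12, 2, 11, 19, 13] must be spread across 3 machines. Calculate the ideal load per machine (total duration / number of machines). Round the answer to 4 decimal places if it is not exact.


Total processing time = 12 + 2 + 11 + 19 + 13 = 57
Number of machines = 3
Ideal balanced load = 57 / 3 = 19.0

19.0


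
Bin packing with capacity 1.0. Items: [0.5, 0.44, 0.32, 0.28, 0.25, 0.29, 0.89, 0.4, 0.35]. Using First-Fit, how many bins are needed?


Place items sequentially using First-Fit:
  Item 0.5 -> new Bin 1
  Item 0.44 -> Bin 1 (now 0.94)
  Item 0.32 -> new Bin 2
  Item 0.28 -> Bin 2 (now 0.6)
  Item 0.25 -> Bin 2 (now 0.85)
  Item 0.29 -> new Bin 3
  Item 0.89 -> new Bin 4
  Item 0.4 -> Bin 3 (now 0.69)
  Item 0.35 -> new Bin 5
Total bins used = 5

5


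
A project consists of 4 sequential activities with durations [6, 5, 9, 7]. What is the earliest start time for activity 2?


Activity 2 starts after activities 1 through 1 complete.
Predecessor durations: [6]
ES = 6 = 6

6


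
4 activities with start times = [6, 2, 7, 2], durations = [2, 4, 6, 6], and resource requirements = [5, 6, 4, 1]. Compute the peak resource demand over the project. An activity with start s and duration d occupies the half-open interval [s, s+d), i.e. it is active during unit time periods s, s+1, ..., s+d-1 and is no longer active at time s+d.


Each activity i is active on [start_i, start_i + duration_i).
Compute total resource usage per time slot:
  t=0: active resources = [], total = 0
  t=1: active resources = [], total = 0
  t=2: active resources = [6, 1], total = 7
  t=3: active resources = [6, 1], total = 7
  t=4: active resources = [6, 1], total = 7
  t=5: active resources = [6, 1], total = 7
  t=6: active resources = [5, 1], total = 6
  t=7: active resources = [5, 4, 1], total = 10
  t=8: active resources = [4], total = 4
  t=9: active resources = [4], total = 4
  t=10: active resources = [4], total = 4
  t=11: active resources = [4], total = 4
  t=12: active resources = [4], total = 4
Peak resource demand = 10

10


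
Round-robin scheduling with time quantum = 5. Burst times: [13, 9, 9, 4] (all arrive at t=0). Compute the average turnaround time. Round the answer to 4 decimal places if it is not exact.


Time quantum = 5
Execution trace:
  J1 runs 5 units, time = 5
  J2 runs 5 units, time = 10
  J3 runs 5 units, time = 15
  J4 runs 4 units, time = 19
  J1 runs 5 units, time = 24
  J2 runs 4 units, time = 28
  J3 runs 4 units, time = 32
  J1 runs 3 units, time = 35
Finish times: [35, 28, 32, 19]
Average turnaround = 114/4 = 28.5

28.5


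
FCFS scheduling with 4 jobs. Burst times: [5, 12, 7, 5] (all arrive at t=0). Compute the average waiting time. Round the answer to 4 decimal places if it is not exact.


FCFS order (as given): [5, 12, 7, 5]
Waiting times:
  Job 1: wait = 0
  Job 2: wait = 5
  Job 3: wait = 17
  Job 4: wait = 24
Sum of waiting times = 46
Average waiting time = 46/4 = 11.5

11.5


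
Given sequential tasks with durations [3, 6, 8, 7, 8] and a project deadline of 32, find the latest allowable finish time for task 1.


LF(activity 1) = deadline - sum of successor durations
Successors: activities 2 through 5 with durations [6, 8, 7, 8]
Sum of successor durations = 29
LF = 32 - 29 = 3

3


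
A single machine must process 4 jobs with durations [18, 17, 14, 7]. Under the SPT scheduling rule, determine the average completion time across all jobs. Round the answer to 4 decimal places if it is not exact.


Sort jobs by processing time (SPT order): [7, 14, 17, 18]
Compute completion times sequentially:
  Job 1: processing = 7, completes at 7
  Job 2: processing = 14, completes at 21
  Job 3: processing = 17, completes at 38
  Job 4: processing = 18, completes at 56
Sum of completion times = 122
Average completion time = 122/4 = 30.5

30.5


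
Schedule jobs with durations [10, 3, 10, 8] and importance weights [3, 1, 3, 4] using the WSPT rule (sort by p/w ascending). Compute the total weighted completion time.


Compute p/w ratios and sort ascending (WSPT): [(8, 4), (3, 1), (10, 3), (10, 3)]
Compute weighted completion times:
  Job (p=8,w=4): C=8, w*C=4*8=32
  Job (p=3,w=1): C=11, w*C=1*11=11
  Job (p=10,w=3): C=21, w*C=3*21=63
  Job (p=10,w=3): C=31, w*C=3*31=93
Total weighted completion time = 199

199


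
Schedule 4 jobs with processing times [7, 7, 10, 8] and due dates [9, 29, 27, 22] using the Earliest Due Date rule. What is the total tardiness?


Sort by due date (EDD order): [(7, 9), (8, 22), (10, 27), (7, 29)]
Compute completion times and tardiness:
  Job 1: p=7, d=9, C=7, tardiness=max(0,7-9)=0
  Job 2: p=8, d=22, C=15, tardiness=max(0,15-22)=0
  Job 3: p=10, d=27, C=25, tardiness=max(0,25-27)=0
  Job 4: p=7, d=29, C=32, tardiness=max(0,32-29)=3
Total tardiness = 3

3


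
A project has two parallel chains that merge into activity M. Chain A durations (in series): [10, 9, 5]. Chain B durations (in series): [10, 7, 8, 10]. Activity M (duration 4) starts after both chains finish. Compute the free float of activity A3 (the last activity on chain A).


ES(A3) = sum of predecessors on chain A = 19
EF(A3) = ES + duration = 19 + 5 = 24
Successor of A3 is M. ES(M) = max(sum(A), sum(B)) = max(24, 35) = 35
Free float = ES(successor) - EF(current) = 35 - 24 = 11

11


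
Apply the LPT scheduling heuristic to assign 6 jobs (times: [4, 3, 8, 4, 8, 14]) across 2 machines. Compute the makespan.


Sort jobs in decreasing order (LPT): [14, 8, 8, 4, 4, 3]
Assign each job to the least loaded machine:
  Machine 1: jobs [14, 4, 3], load = 21
  Machine 2: jobs [8, 8, 4], load = 20
Makespan = max load = 21

21


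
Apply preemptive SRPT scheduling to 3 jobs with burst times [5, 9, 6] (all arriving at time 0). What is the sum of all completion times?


Since all jobs arrive at t=0, SRPT equals SPT ordering.
SPT order: [5, 6, 9]
Completion times:
  Job 1: p=5, C=5
  Job 2: p=6, C=11
  Job 3: p=9, C=20
Total completion time = 5 + 11 + 20 = 36

36


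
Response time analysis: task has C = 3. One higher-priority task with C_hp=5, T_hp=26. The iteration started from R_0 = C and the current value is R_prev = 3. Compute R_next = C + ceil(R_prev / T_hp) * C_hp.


R_next = C + ceil(R_prev / T_hp) * C_hp
ceil(3 / 26) = ceil(0.1154) = 1
Interference = 1 * 5 = 5
R_next = 3 + 5 = 8

8


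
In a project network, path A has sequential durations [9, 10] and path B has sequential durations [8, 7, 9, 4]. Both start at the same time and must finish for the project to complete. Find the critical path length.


Path A total = 9 + 10 = 19
Path B total = 8 + 7 + 9 + 4 = 28
Critical path = longest path = max(19, 28) = 28

28


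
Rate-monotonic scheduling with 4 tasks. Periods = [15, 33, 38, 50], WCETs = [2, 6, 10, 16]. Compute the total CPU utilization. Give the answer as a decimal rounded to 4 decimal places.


Compute individual utilizations (exact fractions):
  Task 1: C/T = 2/15 (approx. 0.1333)
  Task 2: C/T = 6/33 = 2/11 (approx. 0.1818)
  Task 3: C/T = 10/38 = 5/19 (approx. 0.2632)
  Task 4: C/T = 16/50 = 8/25 (approx. 0.32)
Total utilization U = 2/15 + 2/11 + 5/19 + 8/25 = 14081/15675
Rounded to 4 decimal places: U = 0.8983
RM (Liu & Layland) bound for 4 tasks = 0.756828; compare with U = 14081/15675 (approx. 0.898309)
bound < U <= 1, so the RM sufficient condition is not met (inconclusive; an exact test such as response-time analysis is needed).

0.8983


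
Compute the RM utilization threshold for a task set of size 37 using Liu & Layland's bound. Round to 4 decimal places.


Compute 2^(1/37) = 1.0189102844
Subtract 1: 1.0189102844 - 1 = 0.0189102844
Multiply by n: 37 * 0.0189102844 = 0.6996805228
Round to 4 dp: 0.6997

0.6997


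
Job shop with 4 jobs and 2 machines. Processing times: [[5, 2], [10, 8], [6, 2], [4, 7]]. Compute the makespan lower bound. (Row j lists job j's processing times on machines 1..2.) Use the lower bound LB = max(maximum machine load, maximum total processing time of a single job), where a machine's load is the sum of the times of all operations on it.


Machine loads:
  Machine 1: 5 + 10 + 6 + 4 = 25
  Machine 2: 2 + 8 + 2 + 7 = 19
Max machine load = 25
Job totals:
  Job 1: 7
  Job 2: 18
  Job 3: 8
  Job 4: 11
Max job total = 18
Lower bound = max(25, 18) = 25

25


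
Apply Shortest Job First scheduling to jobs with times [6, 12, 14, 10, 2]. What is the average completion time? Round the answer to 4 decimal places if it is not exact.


SJF order (ascending): [2, 6, 10, 12, 14]
Completion times:
  Job 1: burst=2, C=2
  Job 2: burst=6, C=8
  Job 3: burst=10, C=18
  Job 4: burst=12, C=30
  Job 5: burst=14, C=44
Average completion = 102/5 = 20.4

20.4


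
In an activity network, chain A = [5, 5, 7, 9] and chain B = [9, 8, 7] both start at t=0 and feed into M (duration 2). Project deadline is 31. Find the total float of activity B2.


Forward pass: ES(B2) = sum of predecessors on chain B = 9
EF = ES + duration = 9 + 8 = 17
Backward pass: LF(M) = deadline = 31; LS(M) = 31 - 2 = 29
LF(B2) = LS(M) - sum(successors on chain B) = 29 - 7 = 22
LS = LF - duration = 22 - 8 = 14
Total float = LS - ES = 14 - 9 = 5

5


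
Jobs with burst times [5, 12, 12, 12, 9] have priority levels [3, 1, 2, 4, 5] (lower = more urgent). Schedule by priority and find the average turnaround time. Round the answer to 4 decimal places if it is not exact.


Sort by priority (ascending = highest first):
Order: [(1, 12), (2, 12), (3, 5), (4, 12), (5, 9)]
Completion times:
  Priority 1, burst=12, C=12
  Priority 2, burst=12, C=24
  Priority 3, burst=5, C=29
  Priority 4, burst=12, C=41
  Priority 5, burst=9, C=50
Average turnaround = 156/5 = 31.2

31.2


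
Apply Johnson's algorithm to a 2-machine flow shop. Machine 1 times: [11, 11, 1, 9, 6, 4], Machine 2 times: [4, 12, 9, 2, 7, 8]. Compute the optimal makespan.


Apply Johnson's rule:
  Group 1 (a <= b): [(3, 1, 9), (6, 4, 8), (5, 6, 7), (2, 11, 12)]
  Group 2 (a > b): [(1, 11, 4), (4, 9, 2)]
Optimal job order: [3, 6, 5, 2, 1, 4]
Schedule:
  Job 3: M1 done at 1, M2 done at 10
  Job 6: M1 done at 5, M2 done at 18
  Job 5: M1 done at 11, M2 done at 25
  Job 2: M1 done at 22, M2 done at 37
  Job 1: M1 done at 33, M2 done at 41
  Job 4: M1 done at 42, M2 done at 44
Makespan = 44

44


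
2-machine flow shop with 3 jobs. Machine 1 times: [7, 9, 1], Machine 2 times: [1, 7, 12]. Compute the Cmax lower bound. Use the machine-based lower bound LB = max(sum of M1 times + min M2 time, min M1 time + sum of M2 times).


LB1 = sum(M1 times) + min(M2 times) = 17 + 1 = 18
LB2 = min(M1 times) + sum(M2 times) = 1 + 20 = 21
Lower bound = max(LB1, LB2) = max(18, 21) = 21

21


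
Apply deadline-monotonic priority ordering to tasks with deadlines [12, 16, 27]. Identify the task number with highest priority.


Sort tasks by relative deadline (ascending):
  Task 1: deadline = 12
  Task 2: deadline = 16
  Task 3: deadline = 27
Priority order (highest first): [1, 2, 3]
Highest priority task = 1

1


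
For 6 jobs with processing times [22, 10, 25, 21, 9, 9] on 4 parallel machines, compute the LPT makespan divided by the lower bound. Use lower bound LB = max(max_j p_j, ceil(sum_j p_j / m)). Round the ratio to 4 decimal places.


LPT order: [25, 22, 21, 10, 9, 9]
Machine loads after assignment: [25, 22, 21, 28]
LPT makespan = 28
Lower bound = max(max_job, ceil(total/4)) = max(25, 24) = 25
Ratio = 28 / 25 = 1.12

1.12


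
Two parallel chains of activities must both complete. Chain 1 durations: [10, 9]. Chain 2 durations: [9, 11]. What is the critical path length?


Path A total = 10 + 9 = 19
Path B total = 9 + 11 = 20
Critical path = longest path = max(19, 20) = 20

20


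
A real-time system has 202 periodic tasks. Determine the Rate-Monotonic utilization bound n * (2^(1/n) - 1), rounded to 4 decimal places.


Compute 2^(1/202) = 1.0034373158
Subtract 1: 1.0034373158 - 1 = 0.0034373158
Multiply by n: 202 * 0.0034373158 = 0.6943377916
Round to 4 dp: 0.6943

0.6943


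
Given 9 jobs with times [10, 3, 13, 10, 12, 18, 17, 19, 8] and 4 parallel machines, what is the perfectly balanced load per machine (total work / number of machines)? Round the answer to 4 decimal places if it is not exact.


Total processing time = 10 + 3 + 13 + 10 + 12 + 18 + 17 + 19 + 8 = 110
Number of machines = 4
Ideal balanced load = 110 / 4 = 27.5

27.5


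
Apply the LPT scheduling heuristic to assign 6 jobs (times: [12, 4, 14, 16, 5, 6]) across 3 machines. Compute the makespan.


Sort jobs in decreasing order (LPT): [16, 14, 12, 6, 5, 4]
Assign each job to the least loaded machine:
  Machine 1: jobs [16, 4], load = 20
  Machine 2: jobs [14, 5], load = 19
  Machine 3: jobs [12, 6], load = 18
Makespan = max load = 20

20


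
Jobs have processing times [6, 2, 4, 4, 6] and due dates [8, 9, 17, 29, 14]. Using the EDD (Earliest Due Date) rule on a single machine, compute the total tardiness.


Sort by due date (EDD order): [(6, 8), (2, 9), (6, 14), (4, 17), (4, 29)]
Compute completion times and tardiness:
  Job 1: p=6, d=8, C=6, tardiness=max(0,6-8)=0
  Job 2: p=2, d=9, C=8, tardiness=max(0,8-9)=0
  Job 3: p=6, d=14, C=14, tardiness=max(0,14-14)=0
  Job 4: p=4, d=17, C=18, tardiness=max(0,18-17)=1
  Job 5: p=4, d=29, C=22, tardiness=max(0,22-29)=0
Total tardiness = 1

1


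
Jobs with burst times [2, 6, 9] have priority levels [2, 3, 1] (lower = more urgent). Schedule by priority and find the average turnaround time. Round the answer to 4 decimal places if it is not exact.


Sort by priority (ascending = highest first):
Order: [(1, 9), (2, 2), (3, 6)]
Completion times:
  Priority 1, burst=9, C=9
  Priority 2, burst=2, C=11
  Priority 3, burst=6, C=17
Average turnaround = 37/3 = 12.3333

12.3333


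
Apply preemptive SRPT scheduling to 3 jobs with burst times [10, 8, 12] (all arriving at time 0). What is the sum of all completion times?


Since all jobs arrive at t=0, SRPT equals SPT ordering.
SPT order: [8, 10, 12]
Completion times:
  Job 1: p=8, C=8
  Job 2: p=10, C=18
  Job 3: p=12, C=30
Total completion time = 8 + 18 + 30 = 56

56


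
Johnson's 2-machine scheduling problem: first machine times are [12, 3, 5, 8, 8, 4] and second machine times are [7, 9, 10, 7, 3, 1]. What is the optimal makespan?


Apply Johnson's rule:
  Group 1 (a <= b): [(2, 3, 9), (3, 5, 10)]
  Group 2 (a > b): [(1, 12, 7), (4, 8, 7), (5, 8, 3), (6, 4, 1)]
Optimal job order: [2, 3, 1, 4, 5, 6]
Schedule:
  Job 2: M1 done at 3, M2 done at 12
  Job 3: M1 done at 8, M2 done at 22
  Job 1: M1 done at 20, M2 done at 29
  Job 4: M1 done at 28, M2 done at 36
  Job 5: M1 done at 36, M2 done at 39
  Job 6: M1 done at 40, M2 done at 41
Makespan = 41

41


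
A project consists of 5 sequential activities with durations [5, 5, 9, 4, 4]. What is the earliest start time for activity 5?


Activity 5 starts after activities 1 through 4 complete.
Predecessor durations: [5, 5, 9, 4]
ES = 5 + 5 + 9 + 4 = 23

23


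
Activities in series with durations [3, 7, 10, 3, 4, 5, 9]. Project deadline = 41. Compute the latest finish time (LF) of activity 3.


LF(activity 3) = deadline - sum of successor durations
Successors: activities 4 through 7 with durations [3, 4, 5, 9]
Sum of successor durations = 21
LF = 41 - 21 = 20

20


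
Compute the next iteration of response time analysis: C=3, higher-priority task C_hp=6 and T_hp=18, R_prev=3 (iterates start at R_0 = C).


R_next = C + ceil(R_prev / T_hp) * C_hp
ceil(3 / 18) = ceil(0.1667) = 1
Interference = 1 * 6 = 6
R_next = 3 + 6 = 9

9


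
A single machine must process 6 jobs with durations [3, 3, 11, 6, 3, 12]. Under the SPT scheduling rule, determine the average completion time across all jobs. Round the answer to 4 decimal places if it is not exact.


Sort jobs by processing time (SPT order): [3, 3, 3, 6, 11, 12]
Compute completion times sequentially:
  Job 1: processing = 3, completes at 3
  Job 2: processing = 3, completes at 6
  Job 3: processing = 3, completes at 9
  Job 4: processing = 6, completes at 15
  Job 5: processing = 11, completes at 26
  Job 6: processing = 12, completes at 38
Sum of completion times = 97
Average completion time = 97/6 = 16.1667

16.1667


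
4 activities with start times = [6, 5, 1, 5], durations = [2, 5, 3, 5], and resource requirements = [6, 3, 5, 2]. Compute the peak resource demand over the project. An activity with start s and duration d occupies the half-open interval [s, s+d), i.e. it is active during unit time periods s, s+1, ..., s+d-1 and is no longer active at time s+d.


Each activity i is active on [start_i, start_i + duration_i).
Compute total resource usage per time slot:
  t=0: active resources = [], total = 0
  t=1: active resources = [5], total = 5
  t=2: active resources = [5], total = 5
  t=3: active resources = [5], total = 5
  t=4: active resources = [], total = 0
  t=5: active resources = [3, 2], total = 5
  t=6: active resources = [6, 3, 2], total = 11
  t=7: active resources = [6, 3, 2], total = 11
  t=8: active resources = [3, 2], total = 5
  t=9: active resources = [3, 2], total = 5
Peak resource demand = 11

11


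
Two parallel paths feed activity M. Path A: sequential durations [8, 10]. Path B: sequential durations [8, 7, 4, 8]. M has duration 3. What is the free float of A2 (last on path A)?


ES(A2) = sum of predecessors on chain A = 8
EF(A2) = ES + duration = 8 + 10 = 18
Successor of A2 is M. ES(M) = max(sum(A), sum(B)) = max(18, 27) = 27
Free float = ES(successor) - EF(current) = 27 - 18 = 9

9


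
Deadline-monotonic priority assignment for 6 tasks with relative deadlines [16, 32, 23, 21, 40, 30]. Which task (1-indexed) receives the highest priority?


Sort tasks by relative deadline (ascending):
  Task 1: deadline = 16
  Task 4: deadline = 21
  Task 3: deadline = 23
  Task 6: deadline = 30
  Task 2: deadline = 32
  Task 5: deadline = 40
Priority order (highest first): [1, 4, 3, 6, 2, 5]
Highest priority task = 1

1


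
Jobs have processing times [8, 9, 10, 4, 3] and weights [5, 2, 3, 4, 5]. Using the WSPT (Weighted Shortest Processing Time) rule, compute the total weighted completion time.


Compute p/w ratios and sort ascending (WSPT): [(3, 5), (4, 4), (8, 5), (10, 3), (9, 2)]
Compute weighted completion times:
  Job (p=3,w=5): C=3, w*C=5*3=15
  Job (p=4,w=4): C=7, w*C=4*7=28
  Job (p=8,w=5): C=15, w*C=5*15=75
  Job (p=10,w=3): C=25, w*C=3*25=75
  Job (p=9,w=2): C=34, w*C=2*34=68
Total weighted completion time = 261

261


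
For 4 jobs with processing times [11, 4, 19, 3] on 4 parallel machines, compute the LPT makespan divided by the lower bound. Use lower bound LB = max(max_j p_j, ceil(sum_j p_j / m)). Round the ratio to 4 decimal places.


LPT order: [19, 11, 4, 3]
Machine loads after assignment: [19, 11, 4, 3]
LPT makespan = 19
Lower bound = max(max_job, ceil(total/4)) = max(19, 10) = 19
Ratio = 19 / 19 = 1.0

1.0


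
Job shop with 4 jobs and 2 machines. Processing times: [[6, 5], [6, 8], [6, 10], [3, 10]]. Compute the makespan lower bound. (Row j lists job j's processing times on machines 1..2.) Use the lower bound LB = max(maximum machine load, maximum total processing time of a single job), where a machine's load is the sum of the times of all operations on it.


Machine loads:
  Machine 1: 6 + 6 + 6 + 3 = 21
  Machine 2: 5 + 8 + 10 + 10 = 33
Max machine load = 33
Job totals:
  Job 1: 11
  Job 2: 14
  Job 3: 16
  Job 4: 13
Max job total = 16
Lower bound = max(33, 16) = 33

33


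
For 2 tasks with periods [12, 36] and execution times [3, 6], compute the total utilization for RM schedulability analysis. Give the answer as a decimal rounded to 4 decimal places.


Compute individual utilizations (exact fractions):
  Task 1: C/T = 3/12 = 1/4 (approx. 0.25)
  Task 2: C/T = 6/36 = 1/6 (approx. 0.1667)
Total utilization U = 1/4 + 1/6 = 5/12
Rounded to 4 decimal places: U = 0.4167
RM (Liu & Layland) bound for 2 tasks = 0.828427; compare with U = 5/12 (approx. 0.416667)
U <= bound, so schedulable by RM sufficient condition.

0.4167


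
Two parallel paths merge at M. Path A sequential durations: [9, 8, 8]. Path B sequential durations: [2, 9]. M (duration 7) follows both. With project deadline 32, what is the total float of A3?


Forward pass: ES(A3) = sum of predecessors on chain A = 17
EF = ES + duration = 17 + 8 = 25
Backward pass: LF(M) = deadline = 32; LS(M) = 32 - 7 = 25
LF(A3) = LS(M) - sum(successors on chain A) = 25 - 0 = 25
LS = LF - duration = 25 - 8 = 17
Total float = LS - ES = 17 - 17 = 0

0


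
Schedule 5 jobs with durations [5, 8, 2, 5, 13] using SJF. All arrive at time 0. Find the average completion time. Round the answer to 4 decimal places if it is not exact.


SJF order (ascending): [2, 5, 5, 8, 13]
Completion times:
  Job 1: burst=2, C=2
  Job 2: burst=5, C=7
  Job 3: burst=5, C=12
  Job 4: burst=8, C=20
  Job 5: burst=13, C=33
Average completion = 74/5 = 14.8

14.8


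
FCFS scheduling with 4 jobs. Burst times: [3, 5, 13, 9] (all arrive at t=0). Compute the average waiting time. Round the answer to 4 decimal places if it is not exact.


FCFS order (as given): [3, 5, 13, 9]
Waiting times:
  Job 1: wait = 0
  Job 2: wait = 3
  Job 3: wait = 8
  Job 4: wait = 21
Sum of waiting times = 32
Average waiting time = 32/4 = 8.0

8.0


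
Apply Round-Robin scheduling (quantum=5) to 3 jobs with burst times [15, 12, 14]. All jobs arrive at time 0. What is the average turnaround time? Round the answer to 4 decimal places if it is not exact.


Time quantum = 5
Execution trace:
  J1 runs 5 units, time = 5
  J2 runs 5 units, time = 10
  J3 runs 5 units, time = 15
  J1 runs 5 units, time = 20
  J2 runs 5 units, time = 25
  J3 runs 5 units, time = 30
  J1 runs 5 units, time = 35
  J2 runs 2 units, time = 37
  J3 runs 4 units, time = 41
Finish times: [35, 37, 41]
Average turnaround = 113/3 = 37.6667

37.6667


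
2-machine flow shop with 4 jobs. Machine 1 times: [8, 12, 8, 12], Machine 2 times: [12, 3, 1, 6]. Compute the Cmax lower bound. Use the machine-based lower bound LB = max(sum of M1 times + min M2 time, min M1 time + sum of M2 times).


LB1 = sum(M1 times) + min(M2 times) = 40 + 1 = 41
LB2 = min(M1 times) + sum(M2 times) = 8 + 22 = 30
Lower bound = max(LB1, LB2) = max(41, 30) = 41

41


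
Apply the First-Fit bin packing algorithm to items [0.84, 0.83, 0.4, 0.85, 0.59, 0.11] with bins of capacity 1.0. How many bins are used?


Place items sequentially using First-Fit:
  Item 0.84 -> new Bin 1
  Item 0.83 -> new Bin 2
  Item 0.4 -> new Bin 3
  Item 0.85 -> new Bin 4
  Item 0.59 -> Bin 3 (now 0.99)
  Item 0.11 -> Bin 1 (now 0.95)
Total bins used = 4

4


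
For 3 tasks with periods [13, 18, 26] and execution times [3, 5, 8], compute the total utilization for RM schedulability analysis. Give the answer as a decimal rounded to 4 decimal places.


Compute individual utilizations (exact fractions):
  Task 1: C/T = 3/13 (approx. 0.2308)
  Task 2: C/T = 5/18 (approx. 0.2778)
  Task 3: C/T = 8/26 = 4/13 (approx. 0.3077)
Total utilization U = 3/13 + 5/18 + 4/13 = 191/234
Rounded to 4 decimal places: U = 0.8162
RM (Liu & Layland) bound for 3 tasks = 0.779763; compare with U = 191/234 (approx. 0.816239)
bound < U <= 1, so the RM sufficient condition is not met (inconclusive; an exact test such as response-time analysis is needed).

0.8162


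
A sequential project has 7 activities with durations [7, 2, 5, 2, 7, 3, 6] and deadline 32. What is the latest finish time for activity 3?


LF(activity 3) = deadline - sum of successor durations
Successors: activities 4 through 7 with durations [2, 7, 3, 6]
Sum of successor durations = 18
LF = 32 - 18 = 14

14


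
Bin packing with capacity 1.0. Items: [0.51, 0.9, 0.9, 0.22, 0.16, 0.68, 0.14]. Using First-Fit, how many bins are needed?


Place items sequentially using First-Fit:
  Item 0.51 -> new Bin 1
  Item 0.9 -> new Bin 2
  Item 0.9 -> new Bin 3
  Item 0.22 -> Bin 1 (now 0.73)
  Item 0.16 -> Bin 1 (now 0.89)
  Item 0.68 -> new Bin 4
  Item 0.14 -> Bin 4 (now 0.82)
Total bins used = 4

4


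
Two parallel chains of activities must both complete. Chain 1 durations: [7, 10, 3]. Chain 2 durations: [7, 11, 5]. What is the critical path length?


Path A total = 7 + 10 + 3 = 20
Path B total = 7 + 11 + 5 = 23
Critical path = longest path = max(20, 23) = 23

23


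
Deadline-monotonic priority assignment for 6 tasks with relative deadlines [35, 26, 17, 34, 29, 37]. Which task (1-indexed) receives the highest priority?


Sort tasks by relative deadline (ascending):
  Task 3: deadline = 17
  Task 2: deadline = 26
  Task 5: deadline = 29
  Task 4: deadline = 34
  Task 1: deadline = 35
  Task 6: deadline = 37
Priority order (highest first): [3, 2, 5, 4, 1, 6]
Highest priority task = 3

3


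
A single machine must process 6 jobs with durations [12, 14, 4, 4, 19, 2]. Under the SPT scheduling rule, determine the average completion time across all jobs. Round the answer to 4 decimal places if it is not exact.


Sort jobs by processing time (SPT order): [2, 4, 4, 12, 14, 19]
Compute completion times sequentially:
  Job 1: processing = 2, completes at 2
  Job 2: processing = 4, completes at 6
  Job 3: processing = 4, completes at 10
  Job 4: processing = 12, completes at 22
  Job 5: processing = 14, completes at 36
  Job 6: processing = 19, completes at 55
Sum of completion times = 131
Average completion time = 131/6 = 21.8333

21.8333


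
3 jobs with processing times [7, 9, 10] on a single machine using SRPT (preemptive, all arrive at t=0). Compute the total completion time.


Since all jobs arrive at t=0, SRPT equals SPT ordering.
SPT order: [7, 9, 10]
Completion times:
  Job 1: p=7, C=7
  Job 2: p=9, C=16
  Job 3: p=10, C=26
Total completion time = 7 + 16 + 26 = 49

49


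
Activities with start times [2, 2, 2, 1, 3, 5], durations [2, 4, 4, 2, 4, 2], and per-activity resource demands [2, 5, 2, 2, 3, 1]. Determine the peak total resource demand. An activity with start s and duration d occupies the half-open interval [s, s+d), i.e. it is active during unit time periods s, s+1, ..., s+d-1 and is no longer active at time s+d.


Each activity i is active on [start_i, start_i + duration_i).
Compute total resource usage per time slot:
  t=0: active resources = [], total = 0
  t=1: active resources = [2], total = 2
  t=2: active resources = [2, 5, 2, 2], total = 11
  t=3: active resources = [2, 5, 2, 3], total = 12
  t=4: active resources = [5, 2, 3], total = 10
  t=5: active resources = [5, 2, 3, 1], total = 11
  t=6: active resources = [3, 1], total = 4
Peak resource demand = 12

12


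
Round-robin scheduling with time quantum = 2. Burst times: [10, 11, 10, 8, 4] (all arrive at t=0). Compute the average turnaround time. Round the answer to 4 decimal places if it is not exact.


Time quantum = 2
Execution trace:
  J1 runs 2 units, time = 2
  J2 runs 2 units, time = 4
  J3 runs 2 units, time = 6
  J4 runs 2 units, time = 8
  J5 runs 2 units, time = 10
  J1 runs 2 units, time = 12
  J2 runs 2 units, time = 14
  J3 runs 2 units, time = 16
  J4 runs 2 units, time = 18
  J5 runs 2 units, time = 20
  J1 runs 2 units, time = 22
  J2 runs 2 units, time = 24
  J3 runs 2 units, time = 26
  J4 runs 2 units, time = 28
  J1 runs 2 units, time = 30
  J2 runs 2 units, time = 32
  J3 runs 2 units, time = 34
  J4 runs 2 units, time = 36
  J1 runs 2 units, time = 38
  J2 runs 2 units, time = 40
  J3 runs 2 units, time = 42
  J2 runs 1 units, time = 43
Finish times: [38, 43, 42, 36, 20]
Average turnaround = 179/5 = 35.8

35.8


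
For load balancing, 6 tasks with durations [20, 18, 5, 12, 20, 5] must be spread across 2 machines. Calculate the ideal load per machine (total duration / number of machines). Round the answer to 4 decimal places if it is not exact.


Total processing time = 20 + 18 + 5 + 12 + 20 + 5 = 80
Number of machines = 2
Ideal balanced load = 80 / 2 = 40.0

40.0


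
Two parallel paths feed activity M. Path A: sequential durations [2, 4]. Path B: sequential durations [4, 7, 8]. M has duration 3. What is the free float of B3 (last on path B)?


ES(B3) = sum of predecessors on chain B = 11
EF(B3) = ES + duration = 11 + 8 = 19
Successor of B3 is M. ES(M) = max(sum(A), sum(B)) = max(6, 19) = 19
Free float = ES(successor) - EF(current) = 19 - 19 = 0

0


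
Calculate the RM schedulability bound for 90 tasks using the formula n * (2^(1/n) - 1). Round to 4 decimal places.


Compute 2^(1/90) = 1.0077313692
Subtract 1: 1.0077313692 - 1 = 0.0077313692
Multiply by n: 90 * 0.0077313692 = 0.6958232280
Round to 4 dp: 0.6958

0.6958


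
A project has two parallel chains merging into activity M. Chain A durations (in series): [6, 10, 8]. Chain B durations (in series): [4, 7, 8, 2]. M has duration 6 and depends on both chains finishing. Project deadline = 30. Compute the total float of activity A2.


Forward pass: ES(A2) = sum of predecessors on chain A = 6
EF = ES + duration = 6 + 10 = 16
Backward pass: LF(M) = deadline = 30; LS(M) = 30 - 6 = 24
LF(A2) = LS(M) - sum(successors on chain A) = 24 - 8 = 16
LS = LF - duration = 16 - 10 = 6
Total float = LS - ES = 6 - 6 = 0

0


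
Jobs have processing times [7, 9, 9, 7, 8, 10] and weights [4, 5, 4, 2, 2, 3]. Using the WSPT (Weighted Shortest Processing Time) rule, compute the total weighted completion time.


Compute p/w ratios and sort ascending (WSPT): [(7, 4), (9, 5), (9, 4), (10, 3), (7, 2), (8, 2)]
Compute weighted completion times:
  Job (p=7,w=4): C=7, w*C=4*7=28
  Job (p=9,w=5): C=16, w*C=5*16=80
  Job (p=9,w=4): C=25, w*C=4*25=100
  Job (p=10,w=3): C=35, w*C=3*35=105
  Job (p=7,w=2): C=42, w*C=2*42=84
  Job (p=8,w=2): C=50, w*C=2*50=100
Total weighted completion time = 497

497


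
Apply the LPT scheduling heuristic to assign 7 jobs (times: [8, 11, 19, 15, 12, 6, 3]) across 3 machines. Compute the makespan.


Sort jobs in decreasing order (LPT): [19, 15, 12, 11, 8, 6, 3]
Assign each job to the least loaded machine:
  Machine 1: jobs [19, 6], load = 25
  Machine 2: jobs [15, 8, 3], load = 26
  Machine 3: jobs [12, 11], load = 23
Makespan = max load = 26

26


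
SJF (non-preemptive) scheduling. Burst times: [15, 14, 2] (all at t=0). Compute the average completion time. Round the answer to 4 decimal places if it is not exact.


SJF order (ascending): [2, 14, 15]
Completion times:
  Job 1: burst=2, C=2
  Job 2: burst=14, C=16
  Job 3: burst=15, C=31
Average completion = 49/3 = 16.3333

16.3333


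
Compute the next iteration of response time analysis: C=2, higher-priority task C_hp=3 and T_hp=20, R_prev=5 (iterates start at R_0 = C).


R_next = C + ceil(R_prev / T_hp) * C_hp
ceil(5 / 20) = ceil(0.25) = 1
Interference = 1 * 3 = 3
R_next = 2 + 3 = 5
R_next = R_prev, so the iteration has converged (response time = 5).

5


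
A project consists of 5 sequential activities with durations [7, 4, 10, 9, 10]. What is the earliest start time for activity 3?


Activity 3 starts after activities 1 through 2 complete.
Predecessor durations: [7, 4]
ES = 7 + 4 = 11

11


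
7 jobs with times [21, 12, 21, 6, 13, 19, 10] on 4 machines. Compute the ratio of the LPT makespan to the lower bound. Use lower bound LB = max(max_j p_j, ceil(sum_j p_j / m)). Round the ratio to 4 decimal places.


LPT order: [21, 21, 19, 13, 12, 10, 6]
Machine loads after assignment: [27, 21, 29, 25]
LPT makespan = 29
Lower bound = max(max_job, ceil(total/4)) = max(21, 26) = 26
Ratio = 29 / 26 = 1.1154

1.1154


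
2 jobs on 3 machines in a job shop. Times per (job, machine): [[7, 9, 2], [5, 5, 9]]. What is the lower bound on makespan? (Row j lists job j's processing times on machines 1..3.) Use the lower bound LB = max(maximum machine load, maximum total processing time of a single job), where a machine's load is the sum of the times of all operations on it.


Machine loads:
  Machine 1: 7 + 5 = 12
  Machine 2: 9 + 5 = 14
  Machine 3: 2 + 9 = 11
Max machine load = 14
Job totals:
  Job 1: 18
  Job 2: 19
Max job total = 19
Lower bound = max(14, 19) = 19

19


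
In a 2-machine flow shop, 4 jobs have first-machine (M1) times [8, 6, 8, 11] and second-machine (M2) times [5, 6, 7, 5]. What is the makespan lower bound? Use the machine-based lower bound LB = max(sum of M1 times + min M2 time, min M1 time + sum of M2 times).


LB1 = sum(M1 times) + min(M2 times) = 33 + 5 = 38
LB2 = min(M1 times) + sum(M2 times) = 6 + 23 = 29
Lower bound = max(LB1, LB2) = max(38, 29) = 38

38


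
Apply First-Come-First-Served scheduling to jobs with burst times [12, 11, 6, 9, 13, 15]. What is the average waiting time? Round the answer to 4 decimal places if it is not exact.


FCFS order (as given): [12, 11, 6, 9, 13, 15]
Waiting times:
  Job 1: wait = 0
  Job 2: wait = 12
  Job 3: wait = 23
  Job 4: wait = 29
  Job 5: wait = 38
  Job 6: wait = 51
Sum of waiting times = 153
Average waiting time = 153/6 = 25.5

25.5


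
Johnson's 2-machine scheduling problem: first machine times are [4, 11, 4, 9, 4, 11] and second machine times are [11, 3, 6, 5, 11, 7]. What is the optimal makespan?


Apply Johnson's rule:
  Group 1 (a <= b): [(1, 4, 11), (3, 4, 6), (5, 4, 11)]
  Group 2 (a > b): [(6, 11, 7), (4, 9, 5), (2, 11, 3)]
Optimal job order: [1, 3, 5, 6, 4, 2]
Schedule:
  Job 1: M1 done at 4, M2 done at 15
  Job 3: M1 done at 8, M2 done at 21
  Job 5: M1 done at 12, M2 done at 32
  Job 6: M1 done at 23, M2 done at 39
  Job 4: M1 done at 32, M2 done at 44
  Job 2: M1 done at 43, M2 done at 47
Makespan = 47

47


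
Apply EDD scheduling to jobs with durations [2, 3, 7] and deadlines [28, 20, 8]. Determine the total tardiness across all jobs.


Sort by due date (EDD order): [(7, 8), (3, 20), (2, 28)]
Compute completion times and tardiness:
  Job 1: p=7, d=8, C=7, tardiness=max(0,7-8)=0
  Job 2: p=3, d=20, C=10, tardiness=max(0,10-20)=0
  Job 3: p=2, d=28, C=12, tardiness=max(0,12-28)=0
Total tardiness = 0

0


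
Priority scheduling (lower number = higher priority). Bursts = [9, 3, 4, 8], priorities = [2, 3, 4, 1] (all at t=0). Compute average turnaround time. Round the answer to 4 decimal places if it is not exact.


Sort by priority (ascending = highest first):
Order: [(1, 8), (2, 9), (3, 3), (4, 4)]
Completion times:
  Priority 1, burst=8, C=8
  Priority 2, burst=9, C=17
  Priority 3, burst=3, C=20
  Priority 4, burst=4, C=24
Average turnaround = 69/4 = 17.25

17.25


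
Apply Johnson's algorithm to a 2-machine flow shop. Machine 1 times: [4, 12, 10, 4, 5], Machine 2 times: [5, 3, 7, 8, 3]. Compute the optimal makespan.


Apply Johnson's rule:
  Group 1 (a <= b): [(1, 4, 5), (4, 4, 8)]
  Group 2 (a > b): [(3, 10, 7), (2, 12, 3), (5, 5, 3)]
Optimal job order: [1, 4, 3, 2, 5]
Schedule:
  Job 1: M1 done at 4, M2 done at 9
  Job 4: M1 done at 8, M2 done at 17
  Job 3: M1 done at 18, M2 done at 25
  Job 2: M1 done at 30, M2 done at 33
  Job 5: M1 done at 35, M2 done at 38
Makespan = 38

38


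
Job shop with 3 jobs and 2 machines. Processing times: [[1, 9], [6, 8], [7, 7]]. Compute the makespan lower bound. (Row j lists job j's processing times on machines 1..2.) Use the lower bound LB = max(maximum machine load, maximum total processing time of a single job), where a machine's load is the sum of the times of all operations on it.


Machine loads:
  Machine 1: 1 + 6 + 7 = 14
  Machine 2: 9 + 8 + 7 = 24
Max machine load = 24
Job totals:
  Job 1: 10
  Job 2: 14
  Job 3: 14
Max job total = 14
Lower bound = max(24, 14) = 24

24


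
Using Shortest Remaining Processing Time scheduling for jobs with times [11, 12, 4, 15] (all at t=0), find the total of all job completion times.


Since all jobs arrive at t=0, SRPT equals SPT ordering.
SPT order: [4, 11, 12, 15]
Completion times:
  Job 1: p=4, C=4
  Job 2: p=11, C=15
  Job 3: p=12, C=27
  Job 4: p=15, C=42
Total completion time = 4 + 15 + 27 + 42 = 88

88


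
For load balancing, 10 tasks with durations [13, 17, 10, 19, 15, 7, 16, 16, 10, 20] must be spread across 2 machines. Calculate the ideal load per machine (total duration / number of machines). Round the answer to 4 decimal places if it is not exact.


Total processing time = 13 + 17 + 10 + 19 + 15 + 7 + 16 + 16 + 10 + 20 = 143
Number of machines = 2
Ideal balanced load = 143 / 2 = 71.5

71.5


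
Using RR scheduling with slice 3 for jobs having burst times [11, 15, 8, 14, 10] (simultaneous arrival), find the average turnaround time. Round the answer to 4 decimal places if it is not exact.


Time quantum = 3
Execution trace:
  J1 runs 3 units, time = 3
  J2 runs 3 units, time = 6
  J3 runs 3 units, time = 9
  J4 runs 3 units, time = 12
  J5 runs 3 units, time = 15
  J1 runs 3 units, time = 18
  J2 runs 3 units, time = 21
  J3 runs 3 units, time = 24
  J4 runs 3 units, time = 27
  J5 runs 3 units, time = 30
  J1 runs 3 units, time = 33
  J2 runs 3 units, time = 36
  J3 runs 2 units, time = 38
  J4 runs 3 units, time = 41
  J5 runs 3 units, time = 44
  J1 runs 2 units, time = 46
  J2 runs 3 units, time = 49
  J4 runs 3 units, time = 52
  J5 runs 1 units, time = 53
  J2 runs 3 units, time = 56
  J4 runs 2 units, time = 58
Finish times: [46, 56, 38, 58, 53]
Average turnaround = 251/5 = 50.2

50.2
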